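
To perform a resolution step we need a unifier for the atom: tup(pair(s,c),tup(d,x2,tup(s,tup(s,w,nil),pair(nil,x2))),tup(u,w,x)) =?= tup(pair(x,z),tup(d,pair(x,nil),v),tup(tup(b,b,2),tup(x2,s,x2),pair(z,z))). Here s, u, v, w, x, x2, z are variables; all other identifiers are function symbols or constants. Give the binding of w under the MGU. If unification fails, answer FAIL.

tup(pair(pair(c,c),nil),pair(c,c),pair(pair(c,c),nil))

Decompose tup/3: pair(s,c) =?= pair(x,z),  tup(d,x2,tup(s,tup(s,w,nil),pair(nil,x2))) =?= tup(d,pair(x,nil),v),  tup(u,w,x) =?= tup(tup(b,b,2),tup(x2,s,x2),pair(z,z)).
Decompose pair/2: s =?= x,  c =?= z.
Bind s := x; substituting into the 2 remaining equations that mention s gives: tup(d,x2,tup(x,tup(x,w,nil),pair(nil,x2))) =?= tup(d,pair(x,nil),v),  tup(u,w,x) =?= tup(tup(b,b,2),tup(x2,x,x2),pair(z,z)).
Bind z := c; substituting into the one remaining equation that mentions z gives: tup(u,w,x) =?= tup(tup(b,b,2),tup(x2,x,x2),pair(c,c)).
Decompose tup/3: d =?= d,  x2 =?= pair(x,nil),  tup(x,tup(x,w,nil),pair(nil,x2)) =?= v.
Delete trivial equation d =?= d.
Bind x2 := pair(x,nil); substituting into the remaining equations gives: tup(x,tup(x,w,nil),pair(nil,pair(x,nil))) =?= v,  tup(u,w,x) =?= tup(tup(b,b,2),tup(pair(x,nil),x,pair(x,nil)),pair(c,c)).
Bind v := tup(x,tup(x,w,nil),pair(nil,pair(x,nil))); no other remaining equation mentions v.
Decompose tup/3: u =?= tup(b,b,2),  w =?= tup(pair(x,nil),x,pair(x,nil)),  x =?= pair(c,c).
Bind u := tup(b,b,2); no other remaining equation mentions u.
Bind w := tup(pair(x,nil),x,pair(x,nil)); no other remaining equation mentions w. Substituting into the earlier binding gives v := tup(x,tup(x,tup(pair(x,nil),x,pair(x,nil)),nil),pair(nil,pair(x,nil))).
Bind x := pair(c,c). Substituting into the earlier bindings gives s := pair(c,c), x2 := pair(pair(c,c),nil), v := tup(pair(c,c),tup(pair(c,c),tup(pair(pair(c,c),nil),pair(c,c),pair(pair(c,c),nil)),nil),pair(nil,pair(pair(c,c),nil))), w := tup(pair(pair(c,c),nil),pair(c,c),pair(pair(c,c),nil)).
MGU = { s -> pair(c,c), z -> c, x2 -> pair(pair(c,c),nil), v -> tup(pair(c,c),tup(pair(c,c),tup(pair(pair(c,c),nil),pair(c,c),pair(pair(c,c),nil)),nil),pair(nil,pair(pair(c,c),nil))), u -> tup(b,b,2), w -> tup(pair(pair(c,c),nil),pair(c,c),pair(pair(c,c),nil)), x -> pair(c,c) }, so w -> tup(pair(pair(c,c),nil),pair(c,c),pair(pair(c,c),nil)).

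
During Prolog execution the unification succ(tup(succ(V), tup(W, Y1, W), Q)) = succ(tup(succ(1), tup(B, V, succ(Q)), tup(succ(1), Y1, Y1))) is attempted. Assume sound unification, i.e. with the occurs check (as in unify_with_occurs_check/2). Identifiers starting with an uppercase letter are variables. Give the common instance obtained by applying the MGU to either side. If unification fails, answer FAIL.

Decompose succ/1: tup(succ(V), tup(W, Y1, W), Q) = tup(succ(1), tup(B, V, succ(Q)), tup(succ(1), Y1, Y1)).
Decompose tup/3: succ(V) = succ(1),  tup(W, Y1, W) = tup(B, V, succ(Q)),  Q = tup(succ(1), Y1, Y1).
Decompose succ/1: V = 1.
Bind V := 1; substituting into the one remaining equation that mentions V gives: tup(W, Y1, W) = tup(B, 1, succ(Q)).
Decompose tup/3: W = B,  Y1 = 1,  W = succ(Q).
Bind W := B; substituting into the one remaining equation that mentions W gives: B = succ(Q).
Bind Y1 := 1; substituting into the one remaining equation that mentions Y1 gives: Q = tup(succ(1), 1, 1).
Bind B := succ(Q); no other remaining equation mentions B. Substituting into the earlier binding gives W := succ(Q).
Bind Q := tup(succ(1), 1, 1). Substituting into the earlier bindings gives W := succ(tup(succ(1), 1, 1)), B := succ(tup(succ(1), 1, 1)).
Applying the MGU to either side gives succ(tup(succ(1), tup(succ(tup(succ(1), 1, 1)), 1, succ(tup(succ(1), 1, 1))), tup(succ(1), 1, 1))).

succ(tup(succ(1), tup(succ(tup(succ(1), 1, 1)), 1, succ(tup(succ(1), 1, 1))), tup(succ(1), 1, 1)))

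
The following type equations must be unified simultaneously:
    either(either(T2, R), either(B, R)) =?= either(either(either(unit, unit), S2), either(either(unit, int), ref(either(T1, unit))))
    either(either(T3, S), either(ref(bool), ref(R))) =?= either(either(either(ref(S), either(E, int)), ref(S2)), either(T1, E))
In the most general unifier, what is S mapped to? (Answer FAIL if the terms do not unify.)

ref(ref(either(ref(bool), unit)))

Decompose either/2: either(T2, R) =?= either(either(unit, unit), S2),  either(B, R) =?= either(either(unit, int), ref(either(T1, unit))).
Decompose either/2: T2 =?= either(unit, unit),  R =?= S2.
Bind T2 := either(unit, unit); no other remaining equation mentions T2.
Bind R := S2; substituting into the remaining equations gives: either(B, S2) =?= either(either(unit, int), ref(either(T1, unit))),  either(either(T3, S), either(ref(bool), ref(S2))) =?= either(either(either(ref(S), either(E, int)), ref(S2)), either(T1, E)).
Decompose either/2: B =?= either(unit, int),  S2 =?= ref(either(T1, unit)).
Bind B := either(unit, int); no other remaining equation mentions B.
Bind S2 := ref(either(T1, unit)); substituting into the remaining equation gives: either(either(T3, S), either(ref(bool), ref(ref(either(T1, unit))))) =?= either(either(either(ref(S), either(E, int)), ref(ref(either(T1, unit)))), either(T1, E)). Substituting into the earlier binding gives R := ref(either(T1, unit)).
Decompose either/2: either(T3, S) =?= either(either(ref(S), either(E, int)), ref(ref(either(T1, unit)))),  either(ref(bool), ref(ref(either(T1, unit)))) =?= either(T1, E).
Decompose either/2: T3 =?= either(ref(S), either(E, int)),  S =?= ref(ref(either(T1, unit))).
Bind T3 := either(ref(S), either(E, int)); no other remaining equation mentions T3.
Bind S := ref(ref(either(T1, unit))); no other remaining equation mentions S. Substituting into the earlier binding gives T3 := either(ref(ref(ref(either(T1, unit)))), either(E, int)).
Decompose either/2: ref(bool) =?= T1,  ref(ref(either(T1, unit))) =?= E.
Bind T1 := ref(bool); substituting into the remaining equation gives: ref(ref(either(ref(bool), unit))) =?= E. Substituting into the earlier bindings gives R := ref(either(ref(bool), unit)), S2 := ref(either(ref(bool), unit)), T3 := either(ref(ref(ref(either(ref(bool), unit)))), either(E, int)), S := ref(ref(either(ref(bool), unit))).
Bind E := ref(ref(either(ref(bool), unit))). Substituting into the earlier binding gives T3 := either(ref(ref(ref(either(ref(bool), unit)))), either(ref(ref(either(ref(bool), unit))), int)).
MGU = { T2 -> either(unit, unit), R -> ref(either(ref(bool), unit)), B -> either(unit, int), S2 -> ref(either(ref(bool), unit)), T3 -> either(ref(ref(ref(either(ref(bool), unit)))), either(ref(ref(either(ref(bool), unit))), int)), S -> ref(ref(either(ref(bool), unit))), T1 -> ref(bool), E -> ref(ref(either(ref(bool), unit))) }, so S -> ref(ref(either(ref(bool), unit))).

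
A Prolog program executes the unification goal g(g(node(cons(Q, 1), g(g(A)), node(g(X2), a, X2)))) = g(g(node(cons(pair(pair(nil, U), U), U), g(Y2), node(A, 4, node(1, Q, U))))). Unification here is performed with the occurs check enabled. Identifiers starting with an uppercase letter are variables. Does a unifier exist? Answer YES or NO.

NO

Decompose g/1: g(node(cons(Q, 1), g(g(A)), node(g(X2), a, X2))) = g(node(cons(pair(pair(nil, U), U), U), g(Y2), node(A, 4, node(1, Q, U)))).
Decompose g/1: node(cons(Q, 1), g(g(A)), node(g(X2), a, X2)) = node(cons(pair(pair(nil, U), U), U), g(Y2), node(A, 4, node(1, Q, U))).
Decompose node/3: cons(Q, 1) = cons(pair(pair(nil, U), U), U),  g(g(A)) = g(Y2),  node(g(X2), a, X2) = node(A, 4, node(1, Q, U)).
Decompose cons/2: Q = pair(pair(nil, U), U),  1 = U.
Bind Q := pair(pair(nil, U), U); substituting into the one remaining equation that mentions Q gives: node(g(X2), a, X2) = node(A, 4, node(1, pair(pair(nil, U), U), U)).
Bind U := 1; substituting into the one remaining equation that mentions U gives: node(g(X2), a, X2) = node(A, 4, node(1, pair(pair(nil, 1), 1), 1)). Substituting into the earlier binding gives Q := pair(pair(nil, 1), 1).
Decompose g/1: g(A) = Y2.
Bind Y2 := g(A); no other remaining equation mentions Y2.
Decompose node/3: g(X2) = A,  a = 4,  X2 = node(1, pair(pair(nil, 1), 1), 1).
Bind A := g(X2); no other remaining equation mentions A. Substituting into the earlier binding gives Y2 := g(g(X2)).
Clash: constants a and 4 differ; no unifier exists.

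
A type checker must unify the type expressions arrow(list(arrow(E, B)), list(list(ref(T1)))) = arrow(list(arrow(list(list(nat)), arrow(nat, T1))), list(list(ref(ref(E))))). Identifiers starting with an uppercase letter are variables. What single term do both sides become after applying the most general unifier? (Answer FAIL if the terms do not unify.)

arrow(list(arrow(list(list(nat)), arrow(nat, ref(list(list(nat)))))), list(list(ref(ref(list(list(nat)))))))

Decompose arrow/2: list(arrow(E, B)) = list(arrow(list(list(nat)), arrow(nat, T1))),  list(list(ref(T1))) = list(list(ref(ref(E)))).
Decompose list/1: arrow(E, B) = arrow(list(list(nat)), arrow(nat, T1)).
Decompose arrow/2: E = list(list(nat)),  B = arrow(nat, T1).
Bind E := list(list(nat)); substituting into the one remaining equation that mentions E gives: list(list(ref(T1))) = list(list(ref(ref(list(list(nat)))))).
Bind B := arrow(nat, T1); no other remaining equation mentions B.
Decompose list/1: list(ref(T1)) = list(ref(ref(list(list(nat))))).
Decompose list/1: ref(T1) = ref(ref(list(list(nat)))).
Decompose ref/1: T1 = ref(list(list(nat))).
Bind T1 := ref(list(list(nat))). Substituting into the earlier binding gives B := arrow(nat, ref(list(list(nat)))).
Applying the MGU to either side gives arrow(list(arrow(list(list(nat)), arrow(nat, ref(list(list(nat)))))), list(list(ref(ref(list(list(nat))))))).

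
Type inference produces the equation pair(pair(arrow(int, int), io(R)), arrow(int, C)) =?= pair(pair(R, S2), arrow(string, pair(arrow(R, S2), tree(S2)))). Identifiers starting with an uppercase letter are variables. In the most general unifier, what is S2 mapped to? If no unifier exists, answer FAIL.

FAIL

Decompose pair/2: pair(arrow(int, int), io(R)) =?= pair(R, S2),  arrow(int, C) =?= arrow(string, pair(arrow(R, S2), tree(S2))).
Decompose pair/2: arrow(int, int) =?= R,  io(R) =?= S2.
Bind R := arrow(int, int); substituting into the remaining equations gives: io(arrow(int, int)) =?= S2,  arrow(int, C) =?= arrow(string, pair(arrow(arrow(int, int), S2), tree(S2))).
Bind S2 := io(arrow(int, int)); substituting into the remaining equation gives: arrow(int, C) =?= arrow(string, pair(arrow(arrow(int, int), io(arrow(int, int))), tree(io(arrow(int, int))))).
Decompose arrow/2: int =?= string,  C =?= pair(arrow(arrow(int, int), io(arrow(int, int))), tree(io(arrow(int, int)))).
Clash: constants int and string differ; no unifier exists.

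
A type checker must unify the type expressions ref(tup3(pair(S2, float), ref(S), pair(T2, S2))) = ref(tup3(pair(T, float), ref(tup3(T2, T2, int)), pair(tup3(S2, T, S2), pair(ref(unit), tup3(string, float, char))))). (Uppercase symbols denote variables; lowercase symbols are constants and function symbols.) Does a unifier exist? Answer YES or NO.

YES

Decompose ref/1: tup3(pair(S2, float), ref(S), pair(T2, S2)) = tup3(pair(T, float), ref(tup3(T2, T2, int)), pair(tup3(S2, T, S2), pair(ref(unit), tup3(string, float, char)))).
Decompose tup3/3: pair(S2, float) = pair(T, float),  ref(S) = ref(tup3(T2, T2, int)),  pair(T2, S2) = pair(tup3(S2, T, S2), pair(ref(unit), tup3(string, float, char))).
Decompose pair/2: S2 = T,  float = float.
Bind S2 := T; substituting into the one remaining equation that mentions S2 gives: pair(T2, T) = pair(tup3(T, T, T), pair(ref(unit), tup3(string, float, char))).
Delete trivial equation float = float.
Decompose ref/1: S = tup3(T2, T2, int).
Bind S := tup3(T2, T2, int); no other remaining equation mentions S.
Decompose pair/2: T2 = tup3(T, T, T),  T = pair(ref(unit), tup3(string, float, char)).
Bind T2 := tup3(T, T, T); no other remaining equation mentions T2. Substituting into the earlier binding gives S := tup3(tup3(T, T, T), tup3(T, T, T), int).
Bind T := pair(ref(unit), tup3(string, float, char)). Substituting into the earlier bindings gives S2 := pair(ref(unit), tup3(string, float, char)), S := tup3(tup3(pair(ref(unit), tup3(string, float, char)), pair(ref(unit), tup3(string, float, char)), pair(ref(unit), tup3(string, float, char))), tup3(pair(ref(unit), tup3(string, float, char)), pair(ref(unit), tup3(string, float, char)), pair(ref(unit), tup3(string, float, char))), int), T2 := tup3(pair(ref(unit), tup3(string, float, char)), pair(ref(unit), tup3(string, float, char)), pair(ref(unit), tup3(string, float, char))).
No equations remain and no clash or occurs-check failure arose, so a unifier exists.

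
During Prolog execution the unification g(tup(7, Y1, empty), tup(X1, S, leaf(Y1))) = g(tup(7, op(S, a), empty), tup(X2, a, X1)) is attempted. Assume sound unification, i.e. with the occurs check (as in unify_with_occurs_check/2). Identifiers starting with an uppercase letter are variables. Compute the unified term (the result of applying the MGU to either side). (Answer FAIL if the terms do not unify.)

g(tup(7, op(a, a), empty), tup(leaf(op(a, a)), a, leaf(op(a, a))))

Decompose g/2: tup(7, Y1, empty) = tup(7, op(S, a), empty),  tup(X1, S, leaf(Y1)) = tup(X2, a, X1).
Decompose tup/3: 7 = 7,  Y1 = op(S, a),  empty = empty.
Delete trivial equation 7 = 7.
Bind Y1 := op(S, a); substituting into the one remaining equation that mentions Y1 gives: tup(X1, S, leaf(op(S, a))) = tup(X2, a, X1).
Delete trivial equation empty = empty.
Decompose tup/3: X1 = X2,  S = a,  leaf(op(S, a)) = X1.
Bind X1 := X2; substituting into the one remaining equation that mentions X1 gives: leaf(op(S, a)) = X2.
Bind S := a; substituting into the remaining equation gives: leaf(op(a, a)) = X2. Substituting into the earlier binding gives Y1 := op(a, a).
Bind X2 := leaf(op(a, a)). Substituting into the earlier binding gives X1 := leaf(op(a, a)).
Applying the MGU to either side gives g(tup(7, op(a, a), empty), tup(leaf(op(a, a)), a, leaf(op(a, a)))).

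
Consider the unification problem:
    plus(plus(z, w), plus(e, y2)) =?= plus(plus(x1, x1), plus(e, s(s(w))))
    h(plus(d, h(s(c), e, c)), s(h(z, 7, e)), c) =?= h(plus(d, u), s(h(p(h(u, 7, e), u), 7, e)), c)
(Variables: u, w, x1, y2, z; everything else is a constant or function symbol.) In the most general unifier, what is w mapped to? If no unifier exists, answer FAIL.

p(h(h(s(c), e, c), 7, e), h(s(c), e, c))

Decompose plus/2: plus(z, w) =?= plus(x1, x1),  plus(e, y2) =?= plus(e, s(s(w))).
Decompose plus/2: z =?= x1,  w =?= x1.
Bind z := x1; substituting into the one remaining equation that mentions z gives: h(plus(d, h(s(c), e, c)), s(h(x1, 7, e)), c) =?= h(plus(d, u), s(h(p(h(u, 7, e), u), 7, e)), c).
Bind w := x1; substituting into the one remaining equation that mentions w gives: plus(e, y2) =?= plus(e, s(s(x1))).
Decompose plus/2: e =?= e,  y2 =?= s(s(x1)).
Delete trivial equation e =?= e.
Bind y2 := s(s(x1)); no other remaining equation mentions y2.
Decompose h/3: plus(d, h(s(c), e, c)) =?= plus(d, u),  s(h(x1, 7, e)) =?= s(h(p(h(u, 7, e), u), 7, e)),  c =?= c.
Decompose plus/2: d =?= d,  h(s(c), e, c) =?= u.
Delete trivial equation d =?= d.
Bind u := h(s(c), e, c); substituting into the one remaining equation that mentions u gives: s(h(x1, 7, e)) =?= s(h(p(h(h(s(c), e, c), 7, e), h(s(c), e, c)), 7, e)).
Decompose s/1: h(x1, 7, e) =?= h(p(h(h(s(c), e, c), 7, e), h(s(c), e, c)), 7, e).
Decompose h/3: x1 =?= p(h(h(s(c), e, c), 7, e), h(s(c), e, c)),  7 =?= 7,  e =?= e.
Bind x1 := p(h(h(s(c), e, c), 7, e), h(s(c), e, c)); no other remaining equation mentions x1. Substituting into the earlier bindings gives z := p(h(h(s(c), e, c), 7, e), h(s(c), e, c)), w := p(h(h(s(c), e, c), 7, e), h(s(c), e, c)), y2 := s(s(p(h(h(s(c), e, c), 7, e), h(s(c), e, c)))).
Delete trivial equation 7 =?= 7.
Delete trivial equation e =?= e.
Delete trivial equation c =?= c.
MGU = { z -> p(h(h(s(c), e, c), 7, e), h(s(c), e, c)), w -> p(h(h(s(c), e, c), 7, e), h(s(c), e, c)), y2 -> s(s(p(h(h(s(c), e, c), 7, e), h(s(c), e, c)))), u -> h(s(c), e, c), x1 -> p(h(h(s(c), e, c), 7, e), h(s(c), e, c)) }, so w -> p(h(h(s(c), e, c), 7, e), h(s(c), e, c)).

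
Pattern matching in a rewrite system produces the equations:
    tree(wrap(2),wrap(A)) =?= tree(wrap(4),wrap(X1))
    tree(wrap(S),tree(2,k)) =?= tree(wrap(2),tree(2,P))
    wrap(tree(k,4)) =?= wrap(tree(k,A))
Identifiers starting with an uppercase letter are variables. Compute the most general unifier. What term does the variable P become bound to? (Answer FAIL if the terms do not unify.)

FAIL

Decompose tree/2: wrap(2) =?= wrap(4),  wrap(A) =?= wrap(X1).
Decompose wrap/1: 2 =?= 4.
Clash: constants 2 and 4 differ; no unifier exists.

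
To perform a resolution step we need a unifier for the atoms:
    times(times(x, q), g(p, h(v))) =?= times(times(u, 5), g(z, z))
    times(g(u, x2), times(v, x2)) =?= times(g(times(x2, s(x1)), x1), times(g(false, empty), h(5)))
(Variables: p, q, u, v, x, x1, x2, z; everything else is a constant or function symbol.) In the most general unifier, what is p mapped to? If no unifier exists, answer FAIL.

Decompose times/2: times(x, q) =?= times(u, 5),  g(p, h(v)) =?= g(z, z).
Decompose times/2: x =?= u,  q =?= 5.
Bind x := u; no other remaining equation mentions x.
Bind q := 5; no other remaining equation mentions q.
Decompose g/2: p =?= z,  h(v) =?= z.
Bind p := z; no other remaining equation mentions p.
Bind z := h(v); no other remaining equation mentions z. Substituting into the earlier binding gives p := h(v).
Decompose times/2: g(u, x2) =?= g(times(x2, s(x1)), x1),  times(v, x2) =?= times(g(false, empty), h(5)).
Decompose g/2: u =?= times(x2, s(x1)),  x2 =?= x1.
Bind u := times(x2, s(x1)); no other remaining equation mentions u. Substituting into the earlier binding gives x := times(x2, s(x1)).
Bind x2 := x1; substituting into the remaining equation gives: times(v, x1) =?= times(g(false, empty), h(5)). Substituting into the earlier bindings gives x := times(x1, s(x1)), u := times(x1, s(x1)).
Decompose times/2: v =?= g(false, empty),  x1 =?= h(5).
Bind v := g(false, empty); no other remaining equation mentions v. Substituting into the earlier bindings gives p := h(g(false, empty)), z := h(g(false, empty)).
Bind x1 := h(5). Substituting into the earlier bindings gives x := times(h(5), s(h(5))), u := times(h(5), s(h(5))), x2 := h(5).
MGU = { x -> times(h(5), s(h(5))), q -> 5, p -> h(g(false, empty)), z -> h(g(false, empty)), u -> times(h(5), s(h(5))), x2 -> h(5), v -> g(false, empty), x1 -> h(5) }, so p -> h(g(false, empty)).

h(g(false, empty))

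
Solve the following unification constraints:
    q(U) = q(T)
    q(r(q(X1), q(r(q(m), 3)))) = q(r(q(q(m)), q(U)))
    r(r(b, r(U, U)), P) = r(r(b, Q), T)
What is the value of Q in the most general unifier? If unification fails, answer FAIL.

Decompose q/1: U = T.
Bind U := T; substituting into the remaining equations gives: q(r(q(X1), q(r(q(m), 3)))) = q(r(q(q(m)), q(T))),  r(r(b, r(T, T)), P) = r(r(b, Q), T).
Decompose q/1: r(q(X1), q(r(q(m), 3))) = r(q(q(m)), q(T)).
Decompose r/2: q(X1) = q(q(m)),  q(r(q(m), 3)) = q(T).
Decompose q/1: X1 = q(m).
Bind X1 := q(m); no other remaining equation mentions X1.
Decompose q/1: r(q(m), 3) = T.
Bind T := r(q(m), 3); substituting into the remaining equation gives: r(r(b, r(r(q(m), 3), r(q(m), 3))), P) = r(r(b, Q), r(q(m), 3)). Substituting into the earlier binding gives U := r(q(m), 3).
Decompose r/2: r(b, r(r(q(m), 3), r(q(m), 3))) = r(b, Q),  P = r(q(m), 3).
Decompose r/2: b = b,  r(r(q(m), 3), r(q(m), 3)) = Q.
Delete trivial equation b = b.
Bind Q := r(r(q(m), 3), r(q(m), 3)); no other remaining equation mentions Q.
Bind P := r(q(m), 3).
MGU = { U := r(q(m), 3), X1 := q(m), T := r(q(m), 3), Q := r(r(q(m), 3), r(q(m), 3)), P := r(q(m), 3) }, so Q := r(r(q(m), 3), r(q(m), 3)).

r(r(q(m), 3), r(q(m), 3))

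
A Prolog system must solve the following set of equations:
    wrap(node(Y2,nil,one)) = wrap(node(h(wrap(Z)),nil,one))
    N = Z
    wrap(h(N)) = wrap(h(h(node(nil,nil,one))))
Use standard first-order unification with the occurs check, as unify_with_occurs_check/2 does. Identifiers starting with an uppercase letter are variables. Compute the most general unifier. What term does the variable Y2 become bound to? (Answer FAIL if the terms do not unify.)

h(wrap(h(node(nil,nil,one))))

Decompose wrap/1: node(Y2,nil,one) = node(h(wrap(Z)),nil,one).
Decompose node/3: Y2 = h(wrap(Z)),  nil = nil,  one = one.
Bind Y2 := h(wrap(Z)); no other remaining equation mentions Y2.
Delete trivial equation nil = nil.
Delete trivial equation one = one.
Bind N := Z; substituting into the remaining equation gives: wrap(h(Z)) = wrap(h(h(node(nil,nil,one)))).
Decompose wrap/1: h(Z) = h(h(node(nil,nil,one))).
Decompose h/1: Z = h(node(nil,nil,one)).
Bind Z := h(node(nil,nil,one)). Substituting into the earlier bindings gives Y2 := h(wrap(h(node(nil,nil,one)))), N := h(node(nil,nil,one)).
MGU = { Y2 ↦ h(wrap(h(node(nil,nil,one)))), N ↦ h(node(nil,nil,one)), Z ↦ h(node(nil,nil,one)) }, so Y2 ↦ h(wrap(h(node(nil,nil,one)))).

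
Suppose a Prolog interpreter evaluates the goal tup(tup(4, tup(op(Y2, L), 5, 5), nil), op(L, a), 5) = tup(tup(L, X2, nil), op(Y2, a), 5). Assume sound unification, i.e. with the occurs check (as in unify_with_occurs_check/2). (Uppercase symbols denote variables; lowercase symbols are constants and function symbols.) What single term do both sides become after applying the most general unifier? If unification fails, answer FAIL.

tup(tup(4, tup(op(4, 4), 5, 5), nil), op(4, a), 5)

Decompose tup/3: tup(4, tup(op(Y2, L), 5, 5), nil) = tup(L, X2, nil),  op(L, a) = op(Y2, a),  5 = 5.
Decompose tup/3: 4 = L,  tup(op(Y2, L), 5, 5) = X2,  nil = nil.
Bind L := 4; substituting into the 2 remaining equations that mention L gives: tup(op(Y2, 4), 5, 5) = X2,  op(4, a) = op(Y2, a).
Bind X2 := tup(op(Y2, 4), 5, 5); no other remaining equation mentions X2.
Delete trivial equation nil = nil.
Decompose op/2: 4 = Y2,  a = a.
Bind Y2 := 4; no other remaining equation mentions Y2. Substituting into the earlier binding gives X2 := tup(op(4, 4), 5, 5).
Delete trivial equation a = a.
Delete trivial equation 5 = 5.
Applying the MGU to either side gives tup(tup(4, tup(op(4, 4), 5, 5), nil), op(4, a), 5).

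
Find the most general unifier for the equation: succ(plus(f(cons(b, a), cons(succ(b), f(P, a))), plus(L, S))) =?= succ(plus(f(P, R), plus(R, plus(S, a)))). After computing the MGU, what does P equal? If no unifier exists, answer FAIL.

FAIL

Decompose succ/1: plus(f(cons(b, a), cons(succ(b), f(P, a))), plus(L, S)) =?= plus(f(P, R), plus(R, plus(S, a))).
Decompose plus/2: f(cons(b, a), cons(succ(b), f(P, a))) =?= f(P, R),  plus(L, S) =?= plus(R, plus(S, a)).
Decompose f/2: cons(b, a) =?= P,  cons(succ(b), f(P, a)) =?= R.
Bind P := cons(b, a); substituting into the one remaining equation that mentions P gives: cons(succ(b), f(cons(b, a), a)) =?= R.
Bind R := cons(succ(b), f(cons(b, a), a)); substituting into the remaining equation gives: plus(L, S) =?= plus(cons(succ(b), f(cons(b, a), a)), plus(S, a)).
Decompose plus/2: L =?= cons(succ(b), f(cons(b, a), a)),  S =?= plus(S, a).
Bind L := cons(succ(b), f(cons(b, a), a)); no other remaining equation mentions L.
Occurs check fails: S occurs in plus(S, a); the equation S =?= plus(S, a) has no finite solution.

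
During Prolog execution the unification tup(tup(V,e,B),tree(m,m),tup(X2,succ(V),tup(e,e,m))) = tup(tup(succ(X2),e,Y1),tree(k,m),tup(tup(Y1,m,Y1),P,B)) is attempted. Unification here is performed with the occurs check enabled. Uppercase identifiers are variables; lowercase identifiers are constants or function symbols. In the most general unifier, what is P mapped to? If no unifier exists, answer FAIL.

Decompose tup/3: tup(V,e,B) = tup(succ(X2),e,Y1),  tree(m,m) = tree(k,m),  tup(X2,succ(V),tup(e,e,m)) = tup(tup(Y1,m,Y1),P,B).
Decompose tup/3: V = succ(X2),  e = e,  B = Y1.
Bind V := succ(X2); substituting into the one remaining equation that mentions V gives: tup(X2,succ(succ(X2)),tup(e,e,m)) = tup(tup(Y1,m,Y1),P,B).
Delete trivial equation e = e.
Bind B := Y1; substituting into the one remaining equation that mentions B gives: tup(X2,succ(succ(X2)),tup(e,e,m)) = tup(tup(Y1,m,Y1),P,Y1).
Decompose tree/2: m = k,  m = m.
Clash: constants m and k differ; no unifier exists.

FAIL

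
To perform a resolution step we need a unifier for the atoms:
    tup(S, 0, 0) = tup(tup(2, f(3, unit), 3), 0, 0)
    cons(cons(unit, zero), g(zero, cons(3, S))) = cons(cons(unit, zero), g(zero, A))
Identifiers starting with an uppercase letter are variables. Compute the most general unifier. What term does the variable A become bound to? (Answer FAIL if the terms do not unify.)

Decompose tup/3: S = tup(2, f(3, unit), 3),  0 = 0,  0 = 0.
Bind S := tup(2, f(3, unit), 3); substituting into the one remaining equation that mentions S gives: cons(cons(unit, zero), g(zero, cons(3, tup(2, f(3, unit), 3)))) = cons(cons(unit, zero), g(zero, A)).
Delete trivial equation 0 = 0.
Delete trivial equation 0 = 0.
Decompose cons/2: cons(unit, zero) = cons(unit, zero),  g(zero, cons(3, tup(2, f(3, unit), 3))) = g(zero, A).
Delete trivial equation cons(unit, zero) = cons(unit, zero).
Decompose g/2: zero = zero,  cons(3, tup(2, f(3, unit), 3)) = A.
Delete trivial equation zero = zero.
Bind A := cons(3, tup(2, f(3, unit), 3)).
MGU = { S -> tup(2, f(3, unit), 3), A -> cons(3, tup(2, f(3, unit), 3)) }, so A -> cons(3, tup(2, f(3, unit), 3)).

cons(3, tup(2, f(3, unit), 3))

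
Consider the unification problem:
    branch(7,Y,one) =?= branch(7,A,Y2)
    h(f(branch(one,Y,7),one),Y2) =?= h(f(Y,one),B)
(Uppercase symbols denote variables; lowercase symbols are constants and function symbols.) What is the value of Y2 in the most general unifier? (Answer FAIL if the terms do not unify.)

FAIL

Decompose branch/3: 7 =?= 7,  Y =?= A,  one =?= Y2.
Delete trivial equation 7 =?= 7.
Bind Y := A; substituting into the one remaining equation that mentions Y gives: h(f(branch(one,A,7),one),Y2) =?= h(f(A,one),B).
Bind Y2 := one; substituting into the remaining equation gives: h(f(branch(one,A,7),one),one) =?= h(f(A,one),B).
Decompose h/2: f(branch(one,A,7),one) =?= f(A,one),  one =?= B.
Decompose f/2: branch(one,A,7) =?= A,  one =?= one.
Occurs check fails: A occurs in branch(one,A,7); the equation A =?= branch(one,A,7) has no finite solution.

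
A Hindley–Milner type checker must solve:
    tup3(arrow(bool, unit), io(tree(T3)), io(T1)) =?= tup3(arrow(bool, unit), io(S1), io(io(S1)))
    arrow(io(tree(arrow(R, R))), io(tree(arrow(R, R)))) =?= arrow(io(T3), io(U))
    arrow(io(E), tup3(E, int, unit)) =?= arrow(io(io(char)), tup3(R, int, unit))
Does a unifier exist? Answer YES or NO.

Decompose tup3/3: arrow(bool, unit) =?= arrow(bool, unit),  io(tree(T3)) =?= io(S1),  io(T1) =?= io(io(S1)).
Delete trivial equation arrow(bool, unit) =?= arrow(bool, unit).
Decompose io/1: tree(T3) =?= S1.
Bind S1 := tree(T3); substituting into the one remaining equation that mentions S1 gives: io(T1) =?= io(io(tree(T3))).
Decompose io/1: T1 =?= io(tree(T3)).
Bind T1 := io(tree(T3)); no other remaining equation mentions T1.
Decompose arrow/2: io(tree(arrow(R, R))) =?= io(T3),  io(tree(arrow(R, R))) =?= io(U).
Decompose io/1: tree(arrow(R, R)) =?= T3.
Bind T3 := tree(arrow(R, R)); no other remaining equation mentions T3. Substituting into the earlier bindings gives S1 := tree(tree(arrow(R, R))), T1 := io(tree(tree(arrow(R, R)))).
Decompose io/1: tree(arrow(R, R)) =?= U.
Bind U := tree(arrow(R, R)); no other remaining equation mentions U.
Decompose arrow/2: io(E) =?= io(io(char)),  tup3(E, int, unit) =?= tup3(R, int, unit).
Decompose io/1: E =?= io(char).
Bind E := io(char); substituting into the remaining equation gives: tup3(io(char), int, unit) =?= tup3(R, int, unit).
Decompose tup3/3: io(char) =?= R,  int =?= int,  unit =?= unit.
Bind R := io(char); no other remaining equation mentions R. Substituting into the earlier bindings gives S1 := tree(tree(arrow(io(char), io(char)))), T1 := io(tree(tree(arrow(io(char), io(char))))), T3 := tree(arrow(io(char), io(char))), U := tree(arrow(io(char), io(char))).
Delete trivial equation int =?= int.
Delete trivial equation unit =?= unit.
No equations remain and no clash or occurs-check failure arose, so a unifier exists.

YES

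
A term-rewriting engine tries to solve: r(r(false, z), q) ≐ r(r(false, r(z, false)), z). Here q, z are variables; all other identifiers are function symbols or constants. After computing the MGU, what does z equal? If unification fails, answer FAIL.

FAIL

Decompose r/2: r(false, z) ≐ r(false, r(z, false)),  q ≐ z.
Decompose r/2: false ≐ false,  z ≐ r(z, false).
Delete trivial equation false ≐ false.
Occurs check fails: z occurs in r(z, false); the equation z ≐ r(z, false) has no finite solution.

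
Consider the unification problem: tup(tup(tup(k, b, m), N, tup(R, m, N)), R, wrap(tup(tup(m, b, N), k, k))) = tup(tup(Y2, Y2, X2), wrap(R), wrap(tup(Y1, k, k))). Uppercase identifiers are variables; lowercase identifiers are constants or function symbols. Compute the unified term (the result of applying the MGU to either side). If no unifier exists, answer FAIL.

Decompose tup/3: tup(tup(k, b, m), N, tup(R, m, N)) = tup(Y2, Y2, X2),  R = wrap(R),  wrap(tup(tup(m, b, N), k, k)) = wrap(tup(Y1, k, k)).
Decompose tup/3: tup(k, b, m) = Y2,  N = Y2,  tup(R, m, N) = X2.
Bind Y2 := tup(k, b, m); substituting into the one remaining equation that mentions Y2 gives: N = tup(k, b, m).
Bind N := tup(k, b, m); substituting into the 2 remaining equations that mention N gives: tup(R, m, tup(k, b, m)) = X2,  wrap(tup(tup(m, b, tup(k, b, m)), k, k)) = wrap(tup(Y1, k, k)).
Bind X2 := tup(R, m, tup(k, b, m)); no other remaining equation mentions X2.
Occurs check fails: R occurs in wrap(R); the equation R = wrap(R) has no finite solution.

FAIL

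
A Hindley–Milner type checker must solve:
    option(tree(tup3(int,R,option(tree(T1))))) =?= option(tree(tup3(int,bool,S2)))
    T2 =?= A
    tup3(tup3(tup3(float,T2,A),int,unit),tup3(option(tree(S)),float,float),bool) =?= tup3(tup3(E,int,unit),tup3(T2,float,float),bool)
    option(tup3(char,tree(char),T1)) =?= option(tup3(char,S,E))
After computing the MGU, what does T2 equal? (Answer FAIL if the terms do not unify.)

option(tree(tree(char)))

Decompose option/1: tree(tup3(int,R,option(tree(T1)))) =?= tree(tup3(int,bool,S2)).
Decompose tree/1: tup3(int,R,option(tree(T1))) =?= tup3(int,bool,S2).
Decompose tup3/3: int =?= int,  R =?= bool,  option(tree(T1)) =?= S2.
Delete trivial equation int =?= int.
Bind R := bool; no other remaining equation mentions R.
Bind S2 := option(tree(T1)); no other remaining equation mentions S2.
Bind T2 := A; substituting into the one remaining equation that mentions T2 gives: tup3(tup3(tup3(float,A,A),int,unit),tup3(option(tree(S)),float,float),bool) =?= tup3(tup3(E,int,unit),tup3(A,float,float),bool).
Decompose tup3/3: tup3(tup3(float,A,A),int,unit) =?= tup3(E,int,unit),  tup3(option(tree(S)),float,float) =?= tup3(A,float,float),  bool =?= bool.
Decompose tup3/3: tup3(float,A,A) =?= E,  int =?= int,  unit =?= unit.
Bind E := tup3(float,A,A); substituting into the one remaining equation that mentions E gives: option(tup3(char,tree(char),T1)) =?= option(tup3(char,S,tup3(float,A,A))).
Delete trivial equation int =?= int.
Delete trivial equation unit =?= unit.
Decompose tup3/3: option(tree(S)) =?= A,  float =?= float,  float =?= float.
Bind A := option(tree(S)); substituting into the one remaining equation that mentions A gives: option(tup3(char,tree(char),T1)) =?= option(tup3(char,S,tup3(float,option(tree(S)),option(tree(S))))). Substituting into the earlier bindings gives T2 := option(tree(S)), E := tup3(float,option(tree(S)),option(tree(S))).
Delete trivial equation float =?= float.
Delete trivial equation float =?= float.
Delete trivial equation bool =?= bool.
Decompose option/1: tup3(char,tree(char),T1) =?= tup3(char,S,tup3(float,option(tree(S)),option(tree(S)))).
Decompose tup3/3: char =?= char,  tree(char) =?= S,  T1 =?= tup3(float,option(tree(S)),option(tree(S))).
Delete trivial equation char =?= char.
Bind S := tree(char); substituting into the remaining equation gives: T1 =?= tup3(float,option(tree(tree(char))),option(tree(tree(char)))). Substituting into the earlier bindings gives T2 := option(tree(tree(char))), E := tup3(float,option(tree(tree(char))),option(tree(tree(char)))), A := option(tree(tree(char))).
Bind T1 := tup3(float,option(tree(tree(char))),option(tree(tree(char)))). Substituting into the earlier binding gives S2 := option(tree(tup3(float,option(tree(tree(char))),option(tree(tree(char)))))).
MGU = { R := bool, S2 := option(tree(tup3(float,option(tree(tree(char))),option(tree(tree(char)))))), T2 := option(tree(tree(char))), E := tup3(float,option(tree(tree(char))),option(tree(tree(char)))), A := option(tree(tree(char))), S := tree(char), T1 := tup3(float,option(tree(tree(char))),option(tree(tree(char)))) }, so T2 := option(tree(tree(char))).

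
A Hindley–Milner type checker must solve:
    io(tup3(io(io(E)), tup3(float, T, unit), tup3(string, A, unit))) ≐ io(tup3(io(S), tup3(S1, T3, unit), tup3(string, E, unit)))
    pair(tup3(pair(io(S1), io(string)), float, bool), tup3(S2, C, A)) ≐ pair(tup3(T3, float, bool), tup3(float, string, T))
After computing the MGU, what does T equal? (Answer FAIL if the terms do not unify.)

pair(io(float), io(string))

Decompose io/1: tup3(io(io(E)), tup3(float, T, unit), tup3(string, A, unit)) ≐ tup3(io(S), tup3(S1, T3, unit), tup3(string, E, unit)).
Decompose tup3/3: io(io(E)) ≐ io(S),  tup3(float, T, unit) ≐ tup3(S1, T3, unit),  tup3(string, A, unit) ≐ tup3(string, E, unit).
Decompose io/1: io(E) ≐ S.
Bind S := io(E); no other remaining equation mentions S.
Decompose tup3/3: float ≐ S1,  T ≐ T3,  unit ≐ unit.
Bind S1 := float; substituting into the one remaining equation that mentions S1 gives: pair(tup3(pair(io(float), io(string)), float, bool), tup3(S2, C, A)) ≐ pair(tup3(T3, float, bool), tup3(float, string, T)).
Bind T := T3; substituting into the one remaining equation that mentions T gives: pair(tup3(pair(io(float), io(string)), float, bool), tup3(S2, C, A)) ≐ pair(tup3(T3, float, bool), tup3(float, string, T3)).
Delete trivial equation unit ≐ unit.
Decompose tup3/3: string ≐ string,  A ≐ E,  unit ≐ unit.
Delete trivial equation string ≐ string.
Bind A := E; substituting into the one remaining equation that mentions A gives: pair(tup3(pair(io(float), io(string)), float, bool), tup3(S2, C, E)) ≐ pair(tup3(T3, float, bool), tup3(float, string, T3)).
Delete trivial equation unit ≐ unit.
Decompose pair/2: tup3(pair(io(float), io(string)), float, bool) ≐ tup3(T3, float, bool),  tup3(S2, C, E) ≐ tup3(float, string, T3).
Decompose tup3/3: pair(io(float), io(string)) ≐ T3,  float ≐ float,  bool ≐ bool.
Bind T3 := pair(io(float), io(string)); substituting into the one remaining equation that mentions T3 gives: tup3(S2, C, E) ≐ tup3(float, string, pair(io(float), io(string))). Substituting into the earlier binding gives T := pair(io(float), io(string)).
Delete trivial equation float ≐ float.
Delete trivial equation bool ≐ bool.
Decompose tup3/3: S2 ≐ float,  C ≐ string,  E ≐ pair(io(float), io(string)).
Bind S2 := float; no other remaining equation mentions S2.
Bind C := string; no other remaining equation mentions C.
Bind E := pair(io(float), io(string)). Substituting into the earlier bindings gives S := io(pair(io(float), io(string))), A := pair(io(float), io(string)).
MGU = { S := io(pair(io(float), io(string))), S1 := float, T := pair(io(float), io(string)), A := pair(io(float), io(string)), T3 := pair(io(float), io(string)), S2 := float, C := string, E := pair(io(float), io(string)) }, so T := pair(io(float), io(string)).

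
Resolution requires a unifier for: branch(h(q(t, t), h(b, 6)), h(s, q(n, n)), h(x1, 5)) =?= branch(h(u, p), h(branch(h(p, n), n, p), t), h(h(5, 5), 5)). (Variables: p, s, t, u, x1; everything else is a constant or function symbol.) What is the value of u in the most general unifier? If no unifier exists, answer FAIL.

q(q(n, n), q(n, n))

Decompose branch/3: h(q(t, t), h(b, 6)) =?= h(u, p),  h(s, q(n, n)) =?= h(branch(h(p, n), n, p), t),  h(x1, 5) =?= h(h(5, 5), 5).
Decompose h/2: q(t, t) =?= u,  h(b, 6) =?= p.
Bind u := q(t, t); no other remaining equation mentions u.
Bind p := h(b, 6); substituting into the one remaining equation that mentions p gives: h(s, q(n, n)) =?= h(branch(h(h(b, 6), n), n, h(b, 6)), t).
Decompose h/2: s =?= branch(h(h(b, 6), n), n, h(b, 6)),  q(n, n) =?= t.
Bind s := branch(h(h(b, 6), n), n, h(b, 6)); no other remaining equation mentions s.
Bind t := q(n, n); no other remaining equation mentions t. Substituting into the earlier binding gives u := q(q(n, n), q(n, n)).
Decompose h/2: x1 =?= h(5, 5),  5 =?= 5.
Bind x1 := h(5, 5); no other remaining equation mentions x1.
Delete trivial equation 5 =?= 5.
MGU = { u ↦ q(q(n, n), q(n, n)), p ↦ h(b, 6), s ↦ branch(h(h(b, 6), n), n, h(b, 6)), t ↦ q(n, n), x1 ↦ h(5, 5) }, so u ↦ q(q(n, n), q(n, n)).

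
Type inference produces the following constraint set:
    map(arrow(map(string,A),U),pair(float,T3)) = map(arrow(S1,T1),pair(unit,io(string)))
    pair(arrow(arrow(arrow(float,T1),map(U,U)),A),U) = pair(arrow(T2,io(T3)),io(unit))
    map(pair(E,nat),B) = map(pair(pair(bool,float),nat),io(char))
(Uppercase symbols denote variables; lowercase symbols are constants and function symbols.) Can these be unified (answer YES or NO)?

Decompose map/2: arrow(map(string,A),U) = arrow(S1,T1),  pair(float,T3) = pair(unit,io(string)).
Decompose arrow/2: map(string,A) = S1,  U = T1.
Bind S1 := map(string,A); no other remaining equation mentions S1.
Bind U := T1; substituting into the one remaining equation that mentions U gives: pair(arrow(arrow(arrow(float,T1),map(T1,T1)),A),T1) = pair(arrow(T2,io(T3)),io(unit)).
Decompose pair/2: float = unit,  T3 = io(string).
Clash: constants float and unit differ; no unifier exists.

NO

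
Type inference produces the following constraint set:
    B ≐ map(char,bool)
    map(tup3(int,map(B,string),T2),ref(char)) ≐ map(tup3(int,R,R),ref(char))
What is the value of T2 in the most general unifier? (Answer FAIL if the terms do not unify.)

Bind B := map(char,bool); substituting into the remaining equation gives: map(tup3(int,map(map(char,bool),string),T2),ref(char)) ≐ map(tup3(int,R,R),ref(char)).
Decompose map/2: tup3(int,map(map(char,bool),string),T2) ≐ tup3(int,R,R),  ref(char) ≐ ref(char).
Decompose tup3/3: int ≐ int,  map(map(char,bool),string) ≐ R,  T2 ≐ R.
Delete trivial equation int ≐ int.
Bind R := map(map(char,bool),string); substituting into the one remaining equation that mentions R gives: T2 ≐ map(map(char,bool),string).
Bind T2 := map(map(char,bool),string); no other remaining equation mentions T2.
Delete trivial equation ref(char) ≐ ref(char).
MGU = { B ↦ map(char,bool), R ↦ map(map(char,bool),string), T2 ↦ map(map(char,bool),string) }, so T2 ↦ map(map(char,bool),string).

map(map(char,bool),string)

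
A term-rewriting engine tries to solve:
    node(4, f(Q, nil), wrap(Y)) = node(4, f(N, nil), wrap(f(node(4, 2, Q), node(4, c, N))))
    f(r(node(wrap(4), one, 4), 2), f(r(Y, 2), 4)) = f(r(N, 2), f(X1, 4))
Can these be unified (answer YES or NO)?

Decompose node/3: 4 = 4,  f(Q, nil) = f(N, nil),  wrap(Y) = wrap(f(node(4, 2, Q), node(4, c, N))).
Delete trivial equation 4 = 4.
Decompose f/2: Q = N,  nil = nil.
Bind Q := N; substituting into the one remaining equation that mentions Q gives: wrap(Y) = wrap(f(node(4, 2, N), node(4, c, N))).
Delete trivial equation nil = nil.
Decompose wrap/1: Y = f(node(4, 2, N), node(4, c, N)).
Bind Y := f(node(4, 2, N), node(4, c, N)); substituting into the remaining equation gives: f(r(node(wrap(4), one, 4), 2), f(r(f(node(4, 2, N), node(4, c, N)), 2), 4)) = f(r(N, 2), f(X1, 4)).
Decompose f/2: r(node(wrap(4), one, 4), 2) = r(N, 2),  f(r(f(node(4, 2, N), node(4, c, N)), 2), 4) = f(X1, 4).
Decompose r/2: node(wrap(4), one, 4) = N,  2 = 2.
Bind N := node(wrap(4), one, 4); substituting into the one remaining equation that mentions N gives: f(r(f(node(4, 2, node(wrap(4), one, 4)), node(4, c, node(wrap(4), one, 4))), 2), 4) = f(X1, 4). Substituting into the earlier bindings gives Q := node(wrap(4), one, 4), Y := f(node(4, 2, node(wrap(4), one, 4)), node(4, c, node(wrap(4), one, 4))).
Delete trivial equation 2 = 2.
Decompose f/2: r(f(node(4, 2, node(wrap(4), one, 4)), node(4, c, node(wrap(4), one, 4))), 2) = X1,  4 = 4.
Bind X1 := r(f(node(4, 2, node(wrap(4), one, 4)), node(4, c, node(wrap(4), one, 4))), 2); no other remaining equation mentions X1.
Delete trivial equation 4 = 4.
No equations remain and no clash or occurs-check failure arose, so a unifier exists.

YES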